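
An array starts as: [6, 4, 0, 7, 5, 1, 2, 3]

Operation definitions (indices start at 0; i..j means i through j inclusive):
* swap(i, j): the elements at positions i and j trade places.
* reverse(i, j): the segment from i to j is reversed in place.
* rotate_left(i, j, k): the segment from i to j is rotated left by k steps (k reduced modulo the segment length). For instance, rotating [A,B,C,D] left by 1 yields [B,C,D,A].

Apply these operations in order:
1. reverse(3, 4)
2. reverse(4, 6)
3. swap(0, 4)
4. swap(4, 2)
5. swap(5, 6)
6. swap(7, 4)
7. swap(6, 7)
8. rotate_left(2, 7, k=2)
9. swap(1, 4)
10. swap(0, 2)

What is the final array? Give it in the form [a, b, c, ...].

Answer: [3, 0, 2, 7, 4, 1, 6, 5]

Derivation:
After 1 (reverse(3, 4)): [6, 4, 0, 5, 7, 1, 2, 3]
After 2 (reverse(4, 6)): [6, 4, 0, 5, 2, 1, 7, 3]
After 3 (swap(0, 4)): [2, 4, 0, 5, 6, 1, 7, 3]
After 4 (swap(4, 2)): [2, 4, 6, 5, 0, 1, 7, 3]
After 5 (swap(5, 6)): [2, 4, 6, 5, 0, 7, 1, 3]
After 6 (swap(7, 4)): [2, 4, 6, 5, 3, 7, 1, 0]
After 7 (swap(6, 7)): [2, 4, 6, 5, 3, 7, 0, 1]
After 8 (rotate_left(2, 7, k=2)): [2, 4, 3, 7, 0, 1, 6, 5]
After 9 (swap(1, 4)): [2, 0, 3, 7, 4, 1, 6, 5]
After 10 (swap(0, 2)): [3, 0, 2, 7, 4, 1, 6, 5]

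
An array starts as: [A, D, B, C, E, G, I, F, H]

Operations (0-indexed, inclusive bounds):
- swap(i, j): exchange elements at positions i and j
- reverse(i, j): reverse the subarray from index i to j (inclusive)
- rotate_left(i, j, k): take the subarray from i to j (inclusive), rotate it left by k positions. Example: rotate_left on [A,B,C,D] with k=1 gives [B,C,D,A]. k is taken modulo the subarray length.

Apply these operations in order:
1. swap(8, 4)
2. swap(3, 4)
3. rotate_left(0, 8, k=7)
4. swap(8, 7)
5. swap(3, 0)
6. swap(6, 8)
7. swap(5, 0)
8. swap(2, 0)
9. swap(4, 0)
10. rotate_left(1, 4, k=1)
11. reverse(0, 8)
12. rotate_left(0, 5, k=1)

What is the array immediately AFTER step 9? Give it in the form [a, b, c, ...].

After 1 (swap(8, 4)): [A, D, B, C, H, G, I, F, E]
After 2 (swap(3, 4)): [A, D, B, H, C, G, I, F, E]
After 3 (rotate_left(0, 8, k=7)): [F, E, A, D, B, H, C, G, I]
After 4 (swap(8, 7)): [F, E, A, D, B, H, C, I, G]
After 5 (swap(3, 0)): [D, E, A, F, B, H, C, I, G]
After 6 (swap(6, 8)): [D, E, A, F, B, H, G, I, C]
After 7 (swap(5, 0)): [H, E, A, F, B, D, G, I, C]
After 8 (swap(2, 0)): [A, E, H, F, B, D, G, I, C]
After 9 (swap(4, 0)): [B, E, H, F, A, D, G, I, C]

Answer: [B, E, H, F, A, D, G, I, C]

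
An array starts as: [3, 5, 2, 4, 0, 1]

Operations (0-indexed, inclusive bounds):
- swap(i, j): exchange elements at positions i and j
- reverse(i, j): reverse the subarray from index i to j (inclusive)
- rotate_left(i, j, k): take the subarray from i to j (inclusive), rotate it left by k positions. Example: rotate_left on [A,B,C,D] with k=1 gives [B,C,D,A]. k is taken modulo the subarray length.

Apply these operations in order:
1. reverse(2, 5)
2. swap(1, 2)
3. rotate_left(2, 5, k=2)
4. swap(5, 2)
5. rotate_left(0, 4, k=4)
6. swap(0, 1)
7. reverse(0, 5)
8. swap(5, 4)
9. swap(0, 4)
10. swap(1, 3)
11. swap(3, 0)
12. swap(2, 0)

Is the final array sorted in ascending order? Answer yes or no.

After 1 (reverse(2, 5)): [3, 5, 1, 0, 4, 2]
After 2 (swap(1, 2)): [3, 1, 5, 0, 4, 2]
After 3 (rotate_left(2, 5, k=2)): [3, 1, 4, 2, 5, 0]
After 4 (swap(5, 2)): [3, 1, 0, 2, 5, 4]
After 5 (rotate_left(0, 4, k=4)): [5, 3, 1, 0, 2, 4]
After 6 (swap(0, 1)): [3, 5, 1, 0, 2, 4]
After 7 (reverse(0, 5)): [4, 2, 0, 1, 5, 3]
After 8 (swap(5, 4)): [4, 2, 0, 1, 3, 5]
After 9 (swap(0, 4)): [3, 2, 0, 1, 4, 5]
After 10 (swap(1, 3)): [3, 1, 0, 2, 4, 5]
After 11 (swap(3, 0)): [2, 1, 0, 3, 4, 5]
After 12 (swap(2, 0)): [0, 1, 2, 3, 4, 5]

Answer: yes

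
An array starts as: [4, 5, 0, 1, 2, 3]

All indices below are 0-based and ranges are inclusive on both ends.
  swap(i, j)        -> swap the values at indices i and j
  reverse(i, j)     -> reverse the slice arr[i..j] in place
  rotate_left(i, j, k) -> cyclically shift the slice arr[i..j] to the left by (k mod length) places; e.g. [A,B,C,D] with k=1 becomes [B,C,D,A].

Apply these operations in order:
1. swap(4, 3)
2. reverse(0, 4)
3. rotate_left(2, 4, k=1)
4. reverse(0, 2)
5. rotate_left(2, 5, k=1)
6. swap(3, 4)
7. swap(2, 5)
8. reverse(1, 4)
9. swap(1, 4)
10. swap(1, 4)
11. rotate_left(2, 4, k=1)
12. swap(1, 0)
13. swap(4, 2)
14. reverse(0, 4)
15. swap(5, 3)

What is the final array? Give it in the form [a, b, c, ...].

After 1 (swap(4, 3)): [4, 5, 0, 2, 1, 3]
After 2 (reverse(0, 4)): [1, 2, 0, 5, 4, 3]
After 3 (rotate_left(2, 4, k=1)): [1, 2, 5, 4, 0, 3]
After 4 (reverse(0, 2)): [5, 2, 1, 4, 0, 3]
After 5 (rotate_left(2, 5, k=1)): [5, 2, 4, 0, 3, 1]
After 6 (swap(3, 4)): [5, 2, 4, 3, 0, 1]
After 7 (swap(2, 5)): [5, 2, 1, 3, 0, 4]
After 8 (reverse(1, 4)): [5, 0, 3, 1, 2, 4]
After 9 (swap(1, 4)): [5, 2, 3, 1, 0, 4]
After 10 (swap(1, 4)): [5, 0, 3, 1, 2, 4]
After 11 (rotate_left(2, 4, k=1)): [5, 0, 1, 2, 3, 4]
After 12 (swap(1, 0)): [0, 5, 1, 2, 3, 4]
After 13 (swap(4, 2)): [0, 5, 3, 2, 1, 4]
After 14 (reverse(0, 4)): [1, 2, 3, 5, 0, 4]
After 15 (swap(5, 3)): [1, 2, 3, 4, 0, 5]

Answer: [1, 2, 3, 4, 0, 5]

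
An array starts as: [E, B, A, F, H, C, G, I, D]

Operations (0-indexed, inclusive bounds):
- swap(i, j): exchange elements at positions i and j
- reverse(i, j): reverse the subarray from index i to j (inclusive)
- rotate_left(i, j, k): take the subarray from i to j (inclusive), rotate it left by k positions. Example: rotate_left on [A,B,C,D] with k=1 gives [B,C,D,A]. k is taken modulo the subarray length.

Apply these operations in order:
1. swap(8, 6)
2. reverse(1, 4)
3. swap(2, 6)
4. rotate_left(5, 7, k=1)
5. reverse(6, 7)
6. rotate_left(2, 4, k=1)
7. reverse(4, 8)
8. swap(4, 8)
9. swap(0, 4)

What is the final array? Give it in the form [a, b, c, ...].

After 1 (swap(8, 6)): [E, B, A, F, H, C, D, I, G]
After 2 (reverse(1, 4)): [E, H, F, A, B, C, D, I, G]
After 3 (swap(2, 6)): [E, H, D, A, B, C, F, I, G]
After 4 (rotate_left(5, 7, k=1)): [E, H, D, A, B, F, I, C, G]
After 5 (reverse(6, 7)): [E, H, D, A, B, F, C, I, G]
After 6 (rotate_left(2, 4, k=1)): [E, H, A, B, D, F, C, I, G]
After 7 (reverse(4, 8)): [E, H, A, B, G, I, C, F, D]
After 8 (swap(4, 8)): [E, H, A, B, D, I, C, F, G]
After 9 (swap(0, 4)): [D, H, A, B, E, I, C, F, G]

Answer: [D, H, A, B, E, I, C, F, G]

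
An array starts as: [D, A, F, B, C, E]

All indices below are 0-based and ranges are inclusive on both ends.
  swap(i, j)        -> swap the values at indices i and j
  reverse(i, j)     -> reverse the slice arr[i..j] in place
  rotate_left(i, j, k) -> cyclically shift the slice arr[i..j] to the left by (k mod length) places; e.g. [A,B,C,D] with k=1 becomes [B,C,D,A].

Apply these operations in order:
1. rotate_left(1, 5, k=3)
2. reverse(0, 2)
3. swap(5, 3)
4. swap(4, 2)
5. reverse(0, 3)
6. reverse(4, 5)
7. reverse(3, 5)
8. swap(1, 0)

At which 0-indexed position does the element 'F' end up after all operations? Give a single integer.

After 1 (rotate_left(1, 5, k=3)): [D, C, E, A, F, B]
After 2 (reverse(0, 2)): [E, C, D, A, F, B]
After 3 (swap(5, 3)): [E, C, D, B, F, A]
After 4 (swap(4, 2)): [E, C, F, B, D, A]
After 5 (reverse(0, 3)): [B, F, C, E, D, A]
After 6 (reverse(4, 5)): [B, F, C, E, A, D]
After 7 (reverse(3, 5)): [B, F, C, D, A, E]
After 8 (swap(1, 0)): [F, B, C, D, A, E]

Answer: 0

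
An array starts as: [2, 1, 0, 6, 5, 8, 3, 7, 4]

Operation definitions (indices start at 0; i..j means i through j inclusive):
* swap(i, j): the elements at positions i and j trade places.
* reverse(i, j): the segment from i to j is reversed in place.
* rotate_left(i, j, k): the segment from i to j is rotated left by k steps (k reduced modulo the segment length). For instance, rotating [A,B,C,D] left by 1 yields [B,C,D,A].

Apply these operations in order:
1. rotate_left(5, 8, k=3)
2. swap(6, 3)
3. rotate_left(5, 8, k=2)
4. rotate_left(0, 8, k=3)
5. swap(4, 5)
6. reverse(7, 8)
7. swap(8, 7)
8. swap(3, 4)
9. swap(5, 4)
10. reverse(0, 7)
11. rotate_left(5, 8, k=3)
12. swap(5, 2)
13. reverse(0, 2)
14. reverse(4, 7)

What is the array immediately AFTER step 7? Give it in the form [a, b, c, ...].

Answer: [8, 5, 3, 7, 6, 4, 2, 1, 0]

Derivation:
After 1 (rotate_left(5, 8, k=3)): [2, 1, 0, 6, 5, 4, 8, 3, 7]
After 2 (swap(6, 3)): [2, 1, 0, 8, 5, 4, 6, 3, 7]
After 3 (rotate_left(5, 8, k=2)): [2, 1, 0, 8, 5, 3, 7, 4, 6]
After 4 (rotate_left(0, 8, k=3)): [8, 5, 3, 7, 4, 6, 2, 1, 0]
After 5 (swap(4, 5)): [8, 5, 3, 7, 6, 4, 2, 1, 0]
After 6 (reverse(7, 8)): [8, 5, 3, 7, 6, 4, 2, 0, 1]
After 7 (swap(8, 7)): [8, 5, 3, 7, 6, 4, 2, 1, 0]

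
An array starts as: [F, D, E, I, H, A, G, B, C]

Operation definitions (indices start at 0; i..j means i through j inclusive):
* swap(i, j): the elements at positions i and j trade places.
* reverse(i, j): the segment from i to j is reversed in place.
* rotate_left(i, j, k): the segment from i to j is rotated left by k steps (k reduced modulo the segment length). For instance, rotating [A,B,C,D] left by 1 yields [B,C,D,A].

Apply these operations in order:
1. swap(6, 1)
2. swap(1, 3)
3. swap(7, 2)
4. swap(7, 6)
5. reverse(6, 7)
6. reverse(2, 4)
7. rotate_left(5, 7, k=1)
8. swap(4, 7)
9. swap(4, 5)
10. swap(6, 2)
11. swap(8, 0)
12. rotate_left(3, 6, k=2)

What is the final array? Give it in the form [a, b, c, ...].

Answer: [C, I, E, A, H, G, D, B, F]

Derivation:
After 1 (swap(6, 1)): [F, G, E, I, H, A, D, B, C]
After 2 (swap(1, 3)): [F, I, E, G, H, A, D, B, C]
After 3 (swap(7, 2)): [F, I, B, G, H, A, D, E, C]
After 4 (swap(7, 6)): [F, I, B, G, H, A, E, D, C]
After 5 (reverse(6, 7)): [F, I, B, G, H, A, D, E, C]
After 6 (reverse(2, 4)): [F, I, H, G, B, A, D, E, C]
After 7 (rotate_left(5, 7, k=1)): [F, I, H, G, B, D, E, A, C]
After 8 (swap(4, 7)): [F, I, H, G, A, D, E, B, C]
After 9 (swap(4, 5)): [F, I, H, G, D, A, E, B, C]
After 10 (swap(6, 2)): [F, I, E, G, D, A, H, B, C]
After 11 (swap(8, 0)): [C, I, E, G, D, A, H, B, F]
After 12 (rotate_left(3, 6, k=2)): [C, I, E, A, H, G, D, B, F]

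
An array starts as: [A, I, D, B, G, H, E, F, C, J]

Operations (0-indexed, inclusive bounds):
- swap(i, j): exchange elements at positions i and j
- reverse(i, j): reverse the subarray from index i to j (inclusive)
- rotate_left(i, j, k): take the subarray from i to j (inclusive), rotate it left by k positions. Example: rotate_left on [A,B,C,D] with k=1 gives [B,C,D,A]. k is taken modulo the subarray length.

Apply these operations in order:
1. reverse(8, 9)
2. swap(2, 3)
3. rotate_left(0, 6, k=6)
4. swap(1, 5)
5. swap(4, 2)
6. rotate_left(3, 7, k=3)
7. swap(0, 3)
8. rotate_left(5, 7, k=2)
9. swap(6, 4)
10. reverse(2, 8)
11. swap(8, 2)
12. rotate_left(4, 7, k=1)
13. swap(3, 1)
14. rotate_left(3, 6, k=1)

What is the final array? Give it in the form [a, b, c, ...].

After 1 (reverse(8, 9)): [A, I, D, B, G, H, E, F, J, C]
After 2 (swap(2, 3)): [A, I, B, D, G, H, E, F, J, C]
After 3 (rotate_left(0, 6, k=6)): [E, A, I, B, D, G, H, F, J, C]
After 4 (swap(1, 5)): [E, G, I, B, D, A, H, F, J, C]
After 5 (swap(4, 2)): [E, G, D, B, I, A, H, F, J, C]
After 6 (rotate_left(3, 7, k=3)): [E, G, D, H, F, B, I, A, J, C]
After 7 (swap(0, 3)): [H, G, D, E, F, B, I, A, J, C]
After 8 (rotate_left(5, 7, k=2)): [H, G, D, E, F, A, B, I, J, C]
After 9 (swap(6, 4)): [H, G, D, E, B, A, F, I, J, C]
After 10 (reverse(2, 8)): [H, G, J, I, F, A, B, E, D, C]
After 11 (swap(8, 2)): [H, G, D, I, F, A, B, E, J, C]
After 12 (rotate_left(4, 7, k=1)): [H, G, D, I, A, B, E, F, J, C]
After 13 (swap(3, 1)): [H, I, D, G, A, B, E, F, J, C]
After 14 (rotate_left(3, 6, k=1)): [H, I, D, A, B, E, G, F, J, C]

Answer: [H, I, D, A, B, E, G, F, J, C]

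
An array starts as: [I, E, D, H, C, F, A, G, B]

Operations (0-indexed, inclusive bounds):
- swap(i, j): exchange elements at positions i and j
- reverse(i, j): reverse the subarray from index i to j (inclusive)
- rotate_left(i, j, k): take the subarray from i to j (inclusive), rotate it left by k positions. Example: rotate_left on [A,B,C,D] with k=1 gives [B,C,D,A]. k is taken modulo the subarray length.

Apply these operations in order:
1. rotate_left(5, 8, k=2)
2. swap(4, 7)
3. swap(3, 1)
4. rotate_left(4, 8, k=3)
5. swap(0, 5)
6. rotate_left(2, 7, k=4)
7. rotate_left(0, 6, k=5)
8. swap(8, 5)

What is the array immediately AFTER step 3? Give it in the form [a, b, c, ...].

After 1 (rotate_left(5, 8, k=2)): [I, E, D, H, C, G, B, F, A]
After 2 (swap(4, 7)): [I, E, D, H, F, G, B, C, A]
After 3 (swap(3, 1)): [I, H, D, E, F, G, B, C, A]

Answer: [I, H, D, E, F, G, B, C, A]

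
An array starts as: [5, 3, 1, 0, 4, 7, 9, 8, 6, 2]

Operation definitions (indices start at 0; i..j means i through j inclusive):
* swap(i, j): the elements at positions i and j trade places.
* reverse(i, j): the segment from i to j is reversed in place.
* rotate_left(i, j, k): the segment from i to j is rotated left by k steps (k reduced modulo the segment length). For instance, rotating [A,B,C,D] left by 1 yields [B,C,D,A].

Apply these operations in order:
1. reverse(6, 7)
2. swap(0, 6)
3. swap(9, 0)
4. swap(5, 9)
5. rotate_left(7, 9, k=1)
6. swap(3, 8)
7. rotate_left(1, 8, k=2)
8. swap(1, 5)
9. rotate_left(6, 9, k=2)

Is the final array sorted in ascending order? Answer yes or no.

After 1 (reverse(6, 7)): [5, 3, 1, 0, 4, 7, 8, 9, 6, 2]
After 2 (swap(0, 6)): [8, 3, 1, 0, 4, 7, 5, 9, 6, 2]
After 3 (swap(9, 0)): [2, 3, 1, 0, 4, 7, 5, 9, 6, 8]
After 4 (swap(5, 9)): [2, 3, 1, 0, 4, 8, 5, 9, 6, 7]
After 5 (rotate_left(7, 9, k=1)): [2, 3, 1, 0, 4, 8, 5, 6, 7, 9]
After 6 (swap(3, 8)): [2, 3, 1, 7, 4, 8, 5, 6, 0, 9]
After 7 (rotate_left(1, 8, k=2)): [2, 7, 4, 8, 5, 6, 0, 3, 1, 9]
After 8 (swap(1, 5)): [2, 6, 4, 8, 5, 7, 0, 3, 1, 9]
After 9 (rotate_left(6, 9, k=2)): [2, 6, 4, 8, 5, 7, 1, 9, 0, 3]

Answer: no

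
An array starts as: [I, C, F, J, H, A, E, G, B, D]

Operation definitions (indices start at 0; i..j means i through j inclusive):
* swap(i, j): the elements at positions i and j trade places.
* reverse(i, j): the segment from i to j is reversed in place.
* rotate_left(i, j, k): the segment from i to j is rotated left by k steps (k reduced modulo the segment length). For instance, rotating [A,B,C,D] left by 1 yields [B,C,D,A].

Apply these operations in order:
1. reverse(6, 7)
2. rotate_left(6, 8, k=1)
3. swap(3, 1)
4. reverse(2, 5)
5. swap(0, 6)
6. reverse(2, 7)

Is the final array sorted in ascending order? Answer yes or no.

Answer: no

Derivation:
After 1 (reverse(6, 7)): [I, C, F, J, H, A, G, E, B, D]
After 2 (rotate_left(6, 8, k=1)): [I, C, F, J, H, A, E, B, G, D]
After 3 (swap(3, 1)): [I, J, F, C, H, A, E, B, G, D]
After 4 (reverse(2, 5)): [I, J, A, H, C, F, E, B, G, D]
After 5 (swap(0, 6)): [E, J, A, H, C, F, I, B, G, D]
After 6 (reverse(2, 7)): [E, J, B, I, F, C, H, A, G, D]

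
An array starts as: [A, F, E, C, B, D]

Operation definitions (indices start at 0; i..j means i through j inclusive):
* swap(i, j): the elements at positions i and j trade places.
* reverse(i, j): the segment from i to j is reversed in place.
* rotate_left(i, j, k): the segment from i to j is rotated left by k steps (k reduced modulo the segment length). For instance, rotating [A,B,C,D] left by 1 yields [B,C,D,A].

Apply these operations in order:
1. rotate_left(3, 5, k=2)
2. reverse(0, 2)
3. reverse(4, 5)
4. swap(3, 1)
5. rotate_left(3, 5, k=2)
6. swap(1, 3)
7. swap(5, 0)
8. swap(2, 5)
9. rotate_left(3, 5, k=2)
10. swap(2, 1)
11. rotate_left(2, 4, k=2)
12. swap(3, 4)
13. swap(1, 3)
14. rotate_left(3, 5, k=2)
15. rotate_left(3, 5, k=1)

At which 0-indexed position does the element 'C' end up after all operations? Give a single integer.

After 1 (rotate_left(3, 5, k=2)): [A, F, E, D, C, B]
After 2 (reverse(0, 2)): [E, F, A, D, C, B]
After 3 (reverse(4, 5)): [E, F, A, D, B, C]
After 4 (swap(3, 1)): [E, D, A, F, B, C]
After 5 (rotate_left(3, 5, k=2)): [E, D, A, C, F, B]
After 6 (swap(1, 3)): [E, C, A, D, F, B]
After 7 (swap(5, 0)): [B, C, A, D, F, E]
After 8 (swap(2, 5)): [B, C, E, D, F, A]
After 9 (rotate_left(3, 5, k=2)): [B, C, E, A, D, F]
After 10 (swap(2, 1)): [B, E, C, A, D, F]
After 11 (rotate_left(2, 4, k=2)): [B, E, D, C, A, F]
After 12 (swap(3, 4)): [B, E, D, A, C, F]
After 13 (swap(1, 3)): [B, A, D, E, C, F]
After 14 (rotate_left(3, 5, k=2)): [B, A, D, F, E, C]
After 15 (rotate_left(3, 5, k=1)): [B, A, D, E, C, F]

Answer: 4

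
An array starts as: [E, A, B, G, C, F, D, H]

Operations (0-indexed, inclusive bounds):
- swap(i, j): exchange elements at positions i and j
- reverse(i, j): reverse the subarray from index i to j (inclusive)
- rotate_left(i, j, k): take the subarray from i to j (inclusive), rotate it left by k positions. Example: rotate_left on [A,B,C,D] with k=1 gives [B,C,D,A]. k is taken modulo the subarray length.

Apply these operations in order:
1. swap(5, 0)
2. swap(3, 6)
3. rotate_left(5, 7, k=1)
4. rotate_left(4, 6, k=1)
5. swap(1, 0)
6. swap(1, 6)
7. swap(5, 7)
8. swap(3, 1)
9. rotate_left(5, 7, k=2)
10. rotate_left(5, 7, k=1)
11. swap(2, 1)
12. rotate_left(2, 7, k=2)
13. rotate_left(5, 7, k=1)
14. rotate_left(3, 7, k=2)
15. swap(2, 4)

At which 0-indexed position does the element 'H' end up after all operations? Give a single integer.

After 1 (swap(5, 0)): [F, A, B, G, C, E, D, H]
After 2 (swap(3, 6)): [F, A, B, D, C, E, G, H]
After 3 (rotate_left(5, 7, k=1)): [F, A, B, D, C, G, H, E]
After 4 (rotate_left(4, 6, k=1)): [F, A, B, D, G, H, C, E]
After 5 (swap(1, 0)): [A, F, B, D, G, H, C, E]
After 6 (swap(1, 6)): [A, C, B, D, G, H, F, E]
After 7 (swap(5, 7)): [A, C, B, D, G, E, F, H]
After 8 (swap(3, 1)): [A, D, B, C, G, E, F, H]
After 9 (rotate_left(5, 7, k=2)): [A, D, B, C, G, H, E, F]
After 10 (rotate_left(5, 7, k=1)): [A, D, B, C, G, E, F, H]
After 11 (swap(2, 1)): [A, B, D, C, G, E, F, H]
After 12 (rotate_left(2, 7, k=2)): [A, B, G, E, F, H, D, C]
After 13 (rotate_left(5, 7, k=1)): [A, B, G, E, F, D, C, H]
After 14 (rotate_left(3, 7, k=2)): [A, B, G, D, C, H, E, F]
After 15 (swap(2, 4)): [A, B, C, D, G, H, E, F]

Answer: 5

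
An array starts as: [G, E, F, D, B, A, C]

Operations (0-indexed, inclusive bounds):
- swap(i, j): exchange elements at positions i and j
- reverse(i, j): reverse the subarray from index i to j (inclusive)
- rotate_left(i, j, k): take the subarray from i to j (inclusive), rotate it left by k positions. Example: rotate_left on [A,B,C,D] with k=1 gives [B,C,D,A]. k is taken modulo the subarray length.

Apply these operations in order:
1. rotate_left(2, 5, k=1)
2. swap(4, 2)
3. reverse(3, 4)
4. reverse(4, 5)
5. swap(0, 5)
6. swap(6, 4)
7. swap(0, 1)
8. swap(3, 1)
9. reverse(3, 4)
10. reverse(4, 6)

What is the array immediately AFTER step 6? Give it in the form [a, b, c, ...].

After 1 (rotate_left(2, 5, k=1)): [G, E, D, B, A, F, C]
After 2 (swap(4, 2)): [G, E, A, B, D, F, C]
After 3 (reverse(3, 4)): [G, E, A, D, B, F, C]
After 4 (reverse(4, 5)): [G, E, A, D, F, B, C]
After 5 (swap(0, 5)): [B, E, A, D, F, G, C]
After 6 (swap(6, 4)): [B, E, A, D, C, G, F]

Answer: [B, E, A, D, C, G, F]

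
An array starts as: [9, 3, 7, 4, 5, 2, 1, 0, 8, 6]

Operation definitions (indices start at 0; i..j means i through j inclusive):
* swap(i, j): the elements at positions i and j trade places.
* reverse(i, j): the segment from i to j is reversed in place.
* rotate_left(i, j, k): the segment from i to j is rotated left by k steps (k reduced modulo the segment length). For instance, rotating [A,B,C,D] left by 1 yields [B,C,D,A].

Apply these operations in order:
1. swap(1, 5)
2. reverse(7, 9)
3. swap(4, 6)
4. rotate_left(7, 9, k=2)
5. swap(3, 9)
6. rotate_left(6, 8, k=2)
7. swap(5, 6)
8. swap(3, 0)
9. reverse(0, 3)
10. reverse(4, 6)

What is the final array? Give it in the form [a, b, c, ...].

After 1 (swap(1, 5)): [9, 2, 7, 4, 5, 3, 1, 0, 8, 6]
After 2 (reverse(7, 9)): [9, 2, 7, 4, 5, 3, 1, 6, 8, 0]
After 3 (swap(4, 6)): [9, 2, 7, 4, 1, 3, 5, 6, 8, 0]
After 4 (rotate_left(7, 9, k=2)): [9, 2, 7, 4, 1, 3, 5, 0, 6, 8]
After 5 (swap(3, 9)): [9, 2, 7, 8, 1, 3, 5, 0, 6, 4]
After 6 (rotate_left(6, 8, k=2)): [9, 2, 7, 8, 1, 3, 6, 5, 0, 4]
After 7 (swap(5, 6)): [9, 2, 7, 8, 1, 6, 3, 5, 0, 4]
After 8 (swap(3, 0)): [8, 2, 7, 9, 1, 6, 3, 5, 0, 4]
After 9 (reverse(0, 3)): [9, 7, 2, 8, 1, 6, 3, 5, 0, 4]
After 10 (reverse(4, 6)): [9, 7, 2, 8, 3, 6, 1, 5, 0, 4]

Answer: [9, 7, 2, 8, 3, 6, 1, 5, 0, 4]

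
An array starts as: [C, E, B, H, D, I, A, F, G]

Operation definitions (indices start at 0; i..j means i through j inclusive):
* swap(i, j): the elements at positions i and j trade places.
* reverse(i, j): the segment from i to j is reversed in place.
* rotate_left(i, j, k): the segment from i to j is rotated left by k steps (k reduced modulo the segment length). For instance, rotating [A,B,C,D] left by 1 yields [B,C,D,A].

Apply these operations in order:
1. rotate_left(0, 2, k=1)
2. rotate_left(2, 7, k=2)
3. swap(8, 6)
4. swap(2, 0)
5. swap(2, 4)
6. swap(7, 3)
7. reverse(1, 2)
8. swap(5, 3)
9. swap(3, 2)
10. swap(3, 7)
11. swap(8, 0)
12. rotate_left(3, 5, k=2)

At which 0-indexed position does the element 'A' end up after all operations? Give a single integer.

Answer: 1

Derivation:
After 1 (rotate_left(0, 2, k=1)): [E, B, C, H, D, I, A, F, G]
After 2 (rotate_left(2, 7, k=2)): [E, B, D, I, A, F, C, H, G]
After 3 (swap(8, 6)): [E, B, D, I, A, F, G, H, C]
After 4 (swap(2, 0)): [D, B, E, I, A, F, G, H, C]
After 5 (swap(2, 4)): [D, B, A, I, E, F, G, H, C]
After 6 (swap(7, 3)): [D, B, A, H, E, F, G, I, C]
After 7 (reverse(1, 2)): [D, A, B, H, E, F, G, I, C]
After 8 (swap(5, 3)): [D, A, B, F, E, H, G, I, C]
After 9 (swap(3, 2)): [D, A, F, B, E, H, G, I, C]
After 10 (swap(3, 7)): [D, A, F, I, E, H, G, B, C]
After 11 (swap(8, 0)): [C, A, F, I, E, H, G, B, D]
After 12 (rotate_left(3, 5, k=2)): [C, A, F, H, I, E, G, B, D]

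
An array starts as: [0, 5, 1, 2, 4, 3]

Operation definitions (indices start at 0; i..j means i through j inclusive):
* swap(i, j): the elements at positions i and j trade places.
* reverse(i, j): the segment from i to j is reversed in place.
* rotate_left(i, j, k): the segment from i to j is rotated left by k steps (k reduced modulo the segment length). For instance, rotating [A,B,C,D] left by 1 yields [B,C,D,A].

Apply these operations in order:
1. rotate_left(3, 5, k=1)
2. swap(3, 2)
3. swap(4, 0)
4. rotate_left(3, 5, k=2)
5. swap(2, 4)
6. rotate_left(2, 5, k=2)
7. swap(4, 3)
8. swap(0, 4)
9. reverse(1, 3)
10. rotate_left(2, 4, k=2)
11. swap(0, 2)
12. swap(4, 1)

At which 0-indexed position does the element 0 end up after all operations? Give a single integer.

After 1 (rotate_left(3, 5, k=1)): [0, 5, 1, 4, 3, 2]
After 2 (swap(3, 2)): [0, 5, 4, 1, 3, 2]
After 3 (swap(4, 0)): [3, 5, 4, 1, 0, 2]
After 4 (rotate_left(3, 5, k=2)): [3, 5, 4, 2, 1, 0]
After 5 (swap(2, 4)): [3, 5, 1, 2, 4, 0]
After 6 (rotate_left(2, 5, k=2)): [3, 5, 4, 0, 1, 2]
After 7 (swap(4, 3)): [3, 5, 4, 1, 0, 2]
After 8 (swap(0, 4)): [0, 5, 4, 1, 3, 2]
After 9 (reverse(1, 3)): [0, 1, 4, 5, 3, 2]
After 10 (rotate_left(2, 4, k=2)): [0, 1, 3, 4, 5, 2]
After 11 (swap(0, 2)): [3, 1, 0, 4, 5, 2]
After 12 (swap(4, 1)): [3, 5, 0, 4, 1, 2]

Answer: 2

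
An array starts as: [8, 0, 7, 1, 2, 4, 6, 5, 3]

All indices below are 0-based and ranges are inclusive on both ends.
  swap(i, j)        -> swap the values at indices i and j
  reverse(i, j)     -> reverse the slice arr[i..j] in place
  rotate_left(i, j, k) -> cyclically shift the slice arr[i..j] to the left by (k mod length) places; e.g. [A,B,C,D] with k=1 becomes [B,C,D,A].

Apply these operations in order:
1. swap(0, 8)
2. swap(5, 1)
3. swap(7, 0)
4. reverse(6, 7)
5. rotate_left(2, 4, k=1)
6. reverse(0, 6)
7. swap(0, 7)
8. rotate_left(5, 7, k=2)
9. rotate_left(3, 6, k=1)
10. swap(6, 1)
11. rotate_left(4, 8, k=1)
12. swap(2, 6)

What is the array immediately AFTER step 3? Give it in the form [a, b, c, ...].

Answer: [5, 4, 7, 1, 2, 0, 6, 3, 8]

Derivation:
After 1 (swap(0, 8)): [3, 0, 7, 1, 2, 4, 6, 5, 8]
After 2 (swap(5, 1)): [3, 4, 7, 1, 2, 0, 6, 5, 8]
After 3 (swap(7, 0)): [5, 4, 7, 1, 2, 0, 6, 3, 8]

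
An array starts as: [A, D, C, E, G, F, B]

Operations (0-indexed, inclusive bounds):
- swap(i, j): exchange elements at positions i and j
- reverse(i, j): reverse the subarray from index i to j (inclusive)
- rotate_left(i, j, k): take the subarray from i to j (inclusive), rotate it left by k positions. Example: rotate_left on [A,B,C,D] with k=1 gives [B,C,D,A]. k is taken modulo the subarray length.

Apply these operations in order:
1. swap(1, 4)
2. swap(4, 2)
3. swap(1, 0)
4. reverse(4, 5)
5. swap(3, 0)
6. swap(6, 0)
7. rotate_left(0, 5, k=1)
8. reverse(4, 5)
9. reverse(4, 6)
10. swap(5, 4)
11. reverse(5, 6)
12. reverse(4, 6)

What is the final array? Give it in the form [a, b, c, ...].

After 1 (swap(1, 4)): [A, G, C, E, D, F, B]
After 2 (swap(4, 2)): [A, G, D, E, C, F, B]
After 3 (swap(1, 0)): [G, A, D, E, C, F, B]
After 4 (reverse(4, 5)): [G, A, D, E, F, C, B]
After 5 (swap(3, 0)): [E, A, D, G, F, C, B]
After 6 (swap(6, 0)): [B, A, D, G, F, C, E]
After 7 (rotate_left(0, 5, k=1)): [A, D, G, F, C, B, E]
After 8 (reverse(4, 5)): [A, D, G, F, B, C, E]
After 9 (reverse(4, 6)): [A, D, G, F, E, C, B]
After 10 (swap(5, 4)): [A, D, G, F, C, E, B]
After 11 (reverse(5, 6)): [A, D, G, F, C, B, E]
After 12 (reverse(4, 6)): [A, D, G, F, E, B, C]

Answer: [A, D, G, F, E, B, C]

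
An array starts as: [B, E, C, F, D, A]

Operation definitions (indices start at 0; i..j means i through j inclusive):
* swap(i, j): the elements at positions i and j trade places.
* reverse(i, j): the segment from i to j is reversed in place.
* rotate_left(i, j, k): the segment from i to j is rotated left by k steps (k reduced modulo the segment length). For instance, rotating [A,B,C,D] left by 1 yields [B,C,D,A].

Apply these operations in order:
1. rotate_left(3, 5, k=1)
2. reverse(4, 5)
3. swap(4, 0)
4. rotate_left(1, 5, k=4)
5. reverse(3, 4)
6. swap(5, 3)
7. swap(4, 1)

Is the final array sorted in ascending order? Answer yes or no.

After 1 (rotate_left(3, 5, k=1)): [B, E, C, D, A, F]
After 2 (reverse(4, 5)): [B, E, C, D, F, A]
After 3 (swap(4, 0)): [F, E, C, D, B, A]
After 4 (rotate_left(1, 5, k=4)): [F, A, E, C, D, B]
After 5 (reverse(3, 4)): [F, A, E, D, C, B]
After 6 (swap(5, 3)): [F, A, E, B, C, D]
After 7 (swap(4, 1)): [F, C, E, B, A, D]

Answer: no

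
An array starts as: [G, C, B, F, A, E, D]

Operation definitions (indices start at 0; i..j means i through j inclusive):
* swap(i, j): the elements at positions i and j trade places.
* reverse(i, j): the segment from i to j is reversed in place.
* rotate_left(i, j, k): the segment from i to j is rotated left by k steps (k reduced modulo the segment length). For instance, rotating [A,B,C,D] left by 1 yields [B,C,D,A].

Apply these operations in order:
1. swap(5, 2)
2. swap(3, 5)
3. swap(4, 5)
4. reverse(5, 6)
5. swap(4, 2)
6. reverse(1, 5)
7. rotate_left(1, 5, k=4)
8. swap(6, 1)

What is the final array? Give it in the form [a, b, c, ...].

After 1 (swap(5, 2)): [G, C, E, F, A, B, D]
After 2 (swap(3, 5)): [G, C, E, B, A, F, D]
After 3 (swap(4, 5)): [G, C, E, B, F, A, D]
After 4 (reverse(5, 6)): [G, C, E, B, F, D, A]
After 5 (swap(4, 2)): [G, C, F, B, E, D, A]
After 6 (reverse(1, 5)): [G, D, E, B, F, C, A]
After 7 (rotate_left(1, 5, k=4)): [G, C, D, E, B, F, A]
After 8 (swap(6, 1)): [G, A, D, E, B, F, C]

Answer: [G, A, D, E, B, F, C]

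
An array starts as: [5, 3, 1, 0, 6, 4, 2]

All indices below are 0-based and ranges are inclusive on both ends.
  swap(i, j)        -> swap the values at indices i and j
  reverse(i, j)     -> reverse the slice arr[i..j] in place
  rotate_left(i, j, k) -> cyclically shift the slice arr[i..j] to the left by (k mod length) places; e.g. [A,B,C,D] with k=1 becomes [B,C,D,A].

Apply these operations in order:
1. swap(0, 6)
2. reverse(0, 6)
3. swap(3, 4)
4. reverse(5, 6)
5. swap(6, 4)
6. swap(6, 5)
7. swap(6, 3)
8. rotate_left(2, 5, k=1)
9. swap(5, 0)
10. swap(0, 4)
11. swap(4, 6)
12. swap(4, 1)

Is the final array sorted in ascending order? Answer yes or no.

Answer: yes

Derivation:
After 1 (swap(0, 6)): [2, 3, 1, 0, 6, 4, 5]
After 2 (reverse(0, 6)): [5, 4, 6, 0, 1, 3, 2]
After 3 (swap(3, 4)): [5, 4, 6, 1, 0, 3, 2]
After 4 (reverse(5, 6)): [5, 4, 6, 1, 0, 2, 3]
After 5 (swap(6, 4)): [5, 4, 6, 1, 3, 2, 0]
After 6 (swap(6, 5)): [5, 4, 6, 1, 3, 0, 2]
After 7 (swap(6, 3)): [5, 4, 6, 2, 3, 0, 1]
After 8 (rotate_left(2, 5, k=1)): [5, 4, 2, 3, 0, 6, 1]
After 9 (swap(5, 0)): [6, 4, 2, 3, 0, 5, 1]
After 10 (swap(0, 4)): [0, 4, 2, 3, 6, 5, 1]
After 11 (swap(4, 6)): [0, 4, 2, 3, 1, 5, 6]
After 12 (swap(4, 1)): [0, 1, 2, 3, 4, 5, 6]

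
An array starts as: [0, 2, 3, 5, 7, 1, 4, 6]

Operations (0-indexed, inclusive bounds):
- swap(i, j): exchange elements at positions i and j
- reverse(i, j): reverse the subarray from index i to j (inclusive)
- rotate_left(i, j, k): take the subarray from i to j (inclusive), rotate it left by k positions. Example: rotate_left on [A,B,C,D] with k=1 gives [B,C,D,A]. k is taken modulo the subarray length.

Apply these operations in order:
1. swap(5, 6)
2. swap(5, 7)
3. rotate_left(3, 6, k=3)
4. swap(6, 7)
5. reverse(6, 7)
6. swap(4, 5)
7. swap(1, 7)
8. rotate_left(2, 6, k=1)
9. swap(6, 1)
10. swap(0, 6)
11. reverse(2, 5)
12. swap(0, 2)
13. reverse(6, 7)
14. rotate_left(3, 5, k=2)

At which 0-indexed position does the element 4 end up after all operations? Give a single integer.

After 1 (swap(5, 6)): [0, 2, 3, 5, 7, 4, 1, 6]
After 2 (swap(5, 7)): [0, 2, 3, 5, 7, 6, 1, 4]
After 3 (rotate_left(3, 6, k=3)): [0, 2, 3, 1, 5, 7, 6, 4]
After 4 (swap(6, 7)): [0, 2, 3, 1, 5, 7, 4, 6]
After 5 (reverse(6, 7)): [0, 2, 3, 1, 5, 7, 6, 4]
After 6 (swap(4, 5)): [0, 2, 3, 1, 7, 5, 6, 4]
After 7 (swap(1, 7)): [0, 4, 3, 1, 7, 5, 6, 2]
After 8 (rotate_left(2, 6, k=1)): [0, 4, 1, 7, 5, 6, 3, 2]
After 9 (swap(6, 1)): [0, 3, 1, 7, 5, 6, 4, 2]
After 10 (swap(0, 6)): [4, 3, 1, 7, 5, 6, 0, 2]
After 11 (reverse(2, 5)): [4, 3, 6, 5, 7, 1, 0, 2]
After 12 (swap(0, 2)): [6, 3, 4, 5, 7, 1, 0, 2]
After 13 (reverse(6, 7)): [6, 3, 4, 5, 7, 1, 2, 0]
After 14 (rotate_left(3, 5, k=2)): [6, 3, 4, 1, 5, 7, 2, 0]

Answer: 2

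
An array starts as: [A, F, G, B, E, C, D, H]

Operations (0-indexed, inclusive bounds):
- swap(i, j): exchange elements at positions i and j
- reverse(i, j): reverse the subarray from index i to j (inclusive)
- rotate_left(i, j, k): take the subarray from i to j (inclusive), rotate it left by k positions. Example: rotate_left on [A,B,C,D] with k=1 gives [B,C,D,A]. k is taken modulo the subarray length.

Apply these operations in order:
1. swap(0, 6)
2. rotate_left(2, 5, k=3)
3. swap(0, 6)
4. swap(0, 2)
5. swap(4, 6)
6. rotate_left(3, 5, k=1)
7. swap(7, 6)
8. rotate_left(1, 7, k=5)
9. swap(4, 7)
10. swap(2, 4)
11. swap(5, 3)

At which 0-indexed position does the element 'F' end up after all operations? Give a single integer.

After 1 (swap(0, 6)): [D, F, G, B, E, C, A, H]
After 2 (rotate_left(2, 5, k=3)): [D, F, C, G, B, E, A, H]
After 3 (swap(0, 6)): [A, F, C, G, B, E, D, H]
After 4 (swap(0, 2)): [C, F, A, G, B, E, D, H]
After 5 (swap(4, 6)): [C, F, A, G, D, E, B, H]
After 6 (rotate_left(3, 5, k=1)): [C, F, A, D, E, G, B, H]
After 7 (swap(7, 6)): [C, F, A, D, E, G, H, B]
After 8 (rotate_left(1, 7, k=5)): [C, H, B, F, A, D, E, G]
After 9 (swap(4, 7)): [C, H, B, F, G, D, E, A]
After 10 (swap(2, 4)): [C, H, G, F, B, D, E, A]
After 11 (swap(5, 3)): [C, H, G, D, B, F, E, A]

Answer: 5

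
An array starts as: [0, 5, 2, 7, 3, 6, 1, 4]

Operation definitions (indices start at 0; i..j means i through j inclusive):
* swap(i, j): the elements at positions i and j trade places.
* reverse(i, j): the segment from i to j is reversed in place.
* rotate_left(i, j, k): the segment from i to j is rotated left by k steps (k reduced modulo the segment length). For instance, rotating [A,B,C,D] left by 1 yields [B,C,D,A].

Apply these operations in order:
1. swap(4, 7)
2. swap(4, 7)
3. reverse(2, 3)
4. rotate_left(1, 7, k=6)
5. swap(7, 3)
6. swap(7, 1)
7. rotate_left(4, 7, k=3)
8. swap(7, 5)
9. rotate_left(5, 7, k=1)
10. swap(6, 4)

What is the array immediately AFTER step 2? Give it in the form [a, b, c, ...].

Answer: [0, 5, 2, 7, 3, 6, 1, 4]

Derivation:
After 1 (swap(4, 7)): [0, 5, 2, 7, 4, 6, 1, 3]
After 2 (swap(4, 7)): [0, 5, 2, 7, 3, 6, 1, 4]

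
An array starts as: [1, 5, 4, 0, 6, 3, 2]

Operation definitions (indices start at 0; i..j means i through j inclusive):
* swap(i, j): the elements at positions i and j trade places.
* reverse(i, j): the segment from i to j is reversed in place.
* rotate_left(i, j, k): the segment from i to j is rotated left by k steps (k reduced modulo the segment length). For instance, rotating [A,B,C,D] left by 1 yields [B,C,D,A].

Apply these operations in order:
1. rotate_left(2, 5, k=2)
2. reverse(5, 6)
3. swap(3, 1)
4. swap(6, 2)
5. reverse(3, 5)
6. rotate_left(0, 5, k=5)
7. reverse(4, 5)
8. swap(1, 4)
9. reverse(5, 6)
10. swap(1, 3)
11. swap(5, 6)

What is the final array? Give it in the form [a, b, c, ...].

Answer: [5, 0, 3, 4, 1, 2, 6]

Derivation:
After 1 (rotate_left(2, 5, k=2)): [1, 5, 6, 3, 4, 0, 2]
After 2 (reverse(5, 6)): [1, 5, 6, 3, 4, 2, 0]
After 3 (swap(3, 1)): [1, 3, 6, 5, 4, 2, 0]
After 4 (swap(6, 2)): [1, 3, 0, 5, 4, 2, 6]
After 5 (reverse(3, 5)): [1, 3, 0, 2, 4, 5, 6]
After 6 (rotate_left(0, 5, k=5)): [5, 1, 3, 0, 2, 4, 6]
After 7 (reverse(4, 5)): [5, 1, 3, 0, 4, 2, 6]
After 8 (swap(1, 4)): [5, 4, 3, 0, 1, 2, 6]
After 9 (reverse(5, 6)): [5, 4, 3, 0, 1, 6, 2]
After 10 (swap(1, 3)): [5, 0, 3, 4, 1, 6, 2]
After 11 (swap(5, 6)): [5, 0, 3, 4, 1, 2, 6]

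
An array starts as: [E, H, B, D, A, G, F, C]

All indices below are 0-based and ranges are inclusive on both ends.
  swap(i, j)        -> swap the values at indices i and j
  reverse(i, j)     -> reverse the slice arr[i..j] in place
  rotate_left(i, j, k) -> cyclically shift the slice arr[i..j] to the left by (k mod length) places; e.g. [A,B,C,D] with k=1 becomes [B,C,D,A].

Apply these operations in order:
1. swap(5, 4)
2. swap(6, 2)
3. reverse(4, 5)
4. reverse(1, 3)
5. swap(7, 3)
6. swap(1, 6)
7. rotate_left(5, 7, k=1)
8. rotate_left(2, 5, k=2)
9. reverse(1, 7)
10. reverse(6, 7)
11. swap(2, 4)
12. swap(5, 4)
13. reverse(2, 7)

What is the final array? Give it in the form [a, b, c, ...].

After 1 (swap(5, 4)): [E, H, B, D, G, A, F, C]
After 2 (swap(6, 2)): [E, H, F, D, G, A, B, C]
After 3 (reverse(4, 5)): [E, H, F, D, A, G, B, C]
After 4 (reverse(1, 3)): [E, D, F, H, A, G, B, C]
After 5 (swap(7, 3)): [E, D, F, C, A, G, B, H]
After 6 (swap(1, 6)): [E, B, F, C, A, G, D, H]
After 7 (rotate_left(5, 7, k=1)): [E, B, F, C, A, D, H, G]
After 8 (rotate_left(2, 5, k=2)): [E, B, A, D, F, C, H, G]
After 9 (reverse(1, 7)): [E, G, H, C, F, D, A, B]
After 10 (reverse(6, 7)): [E, G, H, C, F, D, B, A]
After 11 (swap(2, 4)): [E, G, F, C, H, D, B, A]
After 12 (swap(5, 4)): [E, G, F, C, D, H, B, A]
After 13 (reverse(2, 7)): [E, G, A, B, H, D, C, F]

Answer: [E, G, A, B, H, D, C, F]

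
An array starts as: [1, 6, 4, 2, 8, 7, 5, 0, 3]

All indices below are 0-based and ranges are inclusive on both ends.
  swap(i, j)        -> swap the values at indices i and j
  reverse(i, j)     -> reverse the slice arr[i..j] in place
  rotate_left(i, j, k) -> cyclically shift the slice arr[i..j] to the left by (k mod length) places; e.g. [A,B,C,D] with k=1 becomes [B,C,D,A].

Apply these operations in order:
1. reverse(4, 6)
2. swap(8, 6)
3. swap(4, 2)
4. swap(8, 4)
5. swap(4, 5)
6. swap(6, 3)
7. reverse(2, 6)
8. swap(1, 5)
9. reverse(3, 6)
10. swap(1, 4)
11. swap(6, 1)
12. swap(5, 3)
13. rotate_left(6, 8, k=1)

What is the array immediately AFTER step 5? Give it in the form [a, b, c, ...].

Answer: [1, 6, 5, 2, 7, 8, 3, 0, 4]

Derivation:
After 1 (reverse(4, 6)): [1, 6, 4, 2, 5, 7, 8, 0, 3]
After 2 (swap(8, 6)): [1, 6, 4, 2, 5, 7, 3, 0, 8]
After 3 (swap(4, 2)): [1, 6, 5, 2, 4, 7, 3, 0, 8]
After 4 (swap(8, 4)): [1, 6, 5, 2, 8, 7, 3, 0, 4]
After 5 (swap(4, 5)): [1, 6, 5, 2, 7, 8, 3, 0, 4]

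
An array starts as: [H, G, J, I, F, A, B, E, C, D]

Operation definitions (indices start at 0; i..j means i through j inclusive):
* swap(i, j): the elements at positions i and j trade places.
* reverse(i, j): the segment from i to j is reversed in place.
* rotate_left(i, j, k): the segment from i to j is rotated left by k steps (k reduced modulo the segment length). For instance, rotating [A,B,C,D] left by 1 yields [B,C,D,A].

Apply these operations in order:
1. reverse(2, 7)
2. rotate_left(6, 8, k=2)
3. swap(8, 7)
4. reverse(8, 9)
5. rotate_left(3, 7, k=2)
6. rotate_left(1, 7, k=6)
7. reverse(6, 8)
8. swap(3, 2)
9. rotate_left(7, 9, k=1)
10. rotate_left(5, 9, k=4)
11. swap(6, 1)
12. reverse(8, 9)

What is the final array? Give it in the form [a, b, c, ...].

After 1 (reverse(2, 7)): [H, G, E, B, A, F, I, J, C, D]
After 2 (rotate_left(6, 8, k=2)): [H, G, E, B, A, F, C, I, J, D]
After 3 (swap(8, 7)): [H, G, E, B, A, F, C, J, I, D]
After 4 (reverse(8, 9)): [H, G, E, B, A, F, C, J, D, I]
After 5 (rotate_left(3, 7, k=2)): [H, G, E, F, C, J, B, A, D, I]
After 6 (rotate_left(1, 7, k=6)): [H, A, G, E, F, C, J, B, D, I]
After 7 (reverse(6, 8)): [H, A, G, E, F, C, D, B, J, I]
After 8 (swap(3, 2)): [H, A, E, G, F, C, D, B, J, I]
After 9 (rotate_left(7, 9, k=1)): [H, A, E, G, F, C, D, J, I, B]
After 10 (rotate_left(5, 9, k=4)): [H, A, E, G, F, B, C, D, J, I]
After 11 (swap(6, 1)): [H, C, E, G, F, B, A, D, J, I]
After 12 (reverse(8, 9)): [H, C, E, G, F, B, A, D, I, J]

Answer: [H, C, E, G, F, B, A, D, I, J]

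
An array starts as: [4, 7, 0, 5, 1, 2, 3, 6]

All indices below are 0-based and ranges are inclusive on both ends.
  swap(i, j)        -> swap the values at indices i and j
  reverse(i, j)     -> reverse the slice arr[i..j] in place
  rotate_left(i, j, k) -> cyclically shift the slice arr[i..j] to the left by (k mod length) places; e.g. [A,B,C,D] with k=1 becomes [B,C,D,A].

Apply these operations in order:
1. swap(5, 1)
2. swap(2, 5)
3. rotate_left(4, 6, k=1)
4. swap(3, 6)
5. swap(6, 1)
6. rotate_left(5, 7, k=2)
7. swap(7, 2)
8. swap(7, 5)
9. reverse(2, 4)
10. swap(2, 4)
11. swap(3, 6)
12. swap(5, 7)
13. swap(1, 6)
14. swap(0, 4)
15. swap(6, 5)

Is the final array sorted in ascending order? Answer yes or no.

Answer: yes

Derivation:
After 1 (swap(5, 1)): [4, 2, 0, 5, 1, 7, 3, 6]
After 2 (swap(2, 5)): [4, 2, 7, 5, 1, 0, 3, 6]
After 3 (rotate_left(4, 6, k=1)): [4, 2, 7, 5, 0, 3, 1, 6]
After 4 (swap(3, 6)): [4, 2, 7, 1, 0, 3, 5, 6]
After 5 (swap(6, 1)): [4, 5, 7, 1, 0, 3, 2, 6]
After 6 (rotate_left(5, 7, k=2)): [4, 5, 7, 1, 0, 6, 3, 2]
After 7 (swap(7, 2)): [4, 5, 2, 1, 0, 6, 3, 7]
After 8 (swap(7, 5)): [4, 5, 2, 1, 0, 7, 3, 6]
After 9 (reverse(2, 4)): [4, 5, 0, 1, 2, 7, 3, 6]
After 10 (swap(2, 4)): [4, 5, 2, 1, 0, 7, 3, 6]
After 11 (swap(3, 6)): [4, 5, 2, 3, 0, 7, 1, 6]
After 12 (swap(5, 7)): [4, 5, 2, 3, 0, 6, 1, 7]
After 13 (swap(1, 6)): [4, 1, 2, 3, 0, 6, 5, 7]
After 14 (swap(0, 4)): [0, 1, 2, 3, 4, 6, 5, 7]
After 15 (swap(6, 5)): [0, 1, 2, 3, 4, 5, 6, 7]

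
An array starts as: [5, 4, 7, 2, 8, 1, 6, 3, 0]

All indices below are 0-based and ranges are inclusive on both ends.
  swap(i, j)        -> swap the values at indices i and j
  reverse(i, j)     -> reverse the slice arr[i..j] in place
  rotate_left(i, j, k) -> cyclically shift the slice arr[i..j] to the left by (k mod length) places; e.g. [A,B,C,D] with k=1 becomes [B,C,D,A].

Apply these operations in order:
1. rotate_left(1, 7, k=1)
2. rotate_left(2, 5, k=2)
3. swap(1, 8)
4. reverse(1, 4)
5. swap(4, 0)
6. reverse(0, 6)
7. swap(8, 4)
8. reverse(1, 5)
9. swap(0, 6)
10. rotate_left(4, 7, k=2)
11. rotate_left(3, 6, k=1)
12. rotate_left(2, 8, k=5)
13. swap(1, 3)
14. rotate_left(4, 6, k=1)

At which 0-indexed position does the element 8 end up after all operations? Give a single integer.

After 1 (rotate_left(1, 7, k=1)): [5, 7, 2, 8, 1, 6, 3, 4, 0]
After 2 (rotate_left(2, 5, k=2)): [5, 7, 1, 6, 2, 8, 3, 4, 0]
After 3 (swap(1, 8)): [5, 0, 1, 6, 2, 8, 3, 4, 7]
After 4 (reverse(1, 4)): [5, 2, 6, 1, 0, 8, 3, 4, 7]
After 5 (swap(4, 0)): [0, 2, 6, 1, 5, 8, 3, 4, 7]
After 6 (reverse(0, 6)): [3, 8, 5, 1, 6, 2, 0, 4, 7]
After 7 (swap(8, 4)): [3, 8, 5, 1, 7, 2, 0, 4, 6]
After 8 (reverse(1, 5)): [3, 2, 7, 1, 5, 8, 0, 4, 6]
After 9 (swap(0, 6)): [0, 2, 7, 1, 5, 8, 3, 4, 6]
After 10 (rotate_left(4, 7, k=2)): [0, 2, 7, 1, 3, 4, 5, 8, 6]
After 11 (rotate_left(3, 6, k=1)): [0, 2, 7, 3, 4, 5, 1, 8, 6]
After 12 (rotate_left(2, 8, k=5)): [0, 2, 8, 6, 7, 3, 4, 5, 1]
After 13 (swap(1, 3)): [0, 6, 8, 2, 7, 3, 4, 5, 1]
After 14 (rotate_left(4, 6, k=1)): [0, 6, 8, 2, 3, 4, 7, 5, 1]

Answer: 2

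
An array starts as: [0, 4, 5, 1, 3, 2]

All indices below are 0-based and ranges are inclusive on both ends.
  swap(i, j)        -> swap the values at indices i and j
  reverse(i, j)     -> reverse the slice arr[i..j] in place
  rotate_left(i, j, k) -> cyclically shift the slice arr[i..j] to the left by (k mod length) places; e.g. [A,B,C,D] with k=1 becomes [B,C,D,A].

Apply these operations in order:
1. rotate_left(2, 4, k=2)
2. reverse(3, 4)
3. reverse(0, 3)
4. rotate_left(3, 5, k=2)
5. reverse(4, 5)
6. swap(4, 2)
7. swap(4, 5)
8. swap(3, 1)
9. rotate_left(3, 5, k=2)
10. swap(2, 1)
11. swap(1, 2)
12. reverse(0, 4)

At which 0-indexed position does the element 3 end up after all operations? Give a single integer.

After 1 (rotate_left(2, 4, k=2)): [0, 4, 3, 5, 1, 2]
After 2 (reverse(3, 4)): [0, 4, 3, 1, 5, 2]
After 3 (reverse(0, 3)): [1, 3, 4, 0, 5, 2]
After 4 (rotate_left(3, 5, k=2)): [1, 3, 4, 2, 0, 5]
After 5 (reverse(4, 5)): [1, 3, 4, 2, 5, 0]
After 6 (swap(4, 2)): [1, 3, 5, 2, 4, 0]
After 7 (swap(4, 5)): [1, 3, 5, 2, 0, 4]
After 8 (swap(3, 1)): [1, 2, 5, 3, 0, 4]
After 9 (rotate_left(3, 5, k=2)): [1, 2, 5, 4, 3, 0]
After 10 (swap(2, 1)): [1, 5, 2, 4, 3, 0]
After 11 (swap(1, 2)): [1, 2, 5, 4, 3, 0]
After 12 (reverse(0, 4)): [3, 4, 5, 2, 1, 0]

Answer: 0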